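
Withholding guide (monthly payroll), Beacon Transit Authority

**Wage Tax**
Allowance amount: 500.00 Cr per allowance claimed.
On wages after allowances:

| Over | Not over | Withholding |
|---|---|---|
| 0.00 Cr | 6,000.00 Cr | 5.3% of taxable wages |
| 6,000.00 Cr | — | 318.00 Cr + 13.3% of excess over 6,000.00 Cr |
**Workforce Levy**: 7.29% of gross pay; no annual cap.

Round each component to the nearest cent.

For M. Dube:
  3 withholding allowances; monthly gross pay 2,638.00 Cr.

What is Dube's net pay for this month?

2,385.38 Cr

Wage Tax: taxable = 2,638.00 Cr − 3×500.00 Cr = 1,138.00 Cr
  5.3% × 1,138.00 Cr = 60.31 Cr
Workforce Levy: 7.29% × 2,638.00 Cr = 192.31 Cr
Total withheld: 60.31 Cr + 192.31 Cr = 252.62 Cr
Net pay: 2,638.00 Cr − 252.62 Cr = 2,385.38 Cr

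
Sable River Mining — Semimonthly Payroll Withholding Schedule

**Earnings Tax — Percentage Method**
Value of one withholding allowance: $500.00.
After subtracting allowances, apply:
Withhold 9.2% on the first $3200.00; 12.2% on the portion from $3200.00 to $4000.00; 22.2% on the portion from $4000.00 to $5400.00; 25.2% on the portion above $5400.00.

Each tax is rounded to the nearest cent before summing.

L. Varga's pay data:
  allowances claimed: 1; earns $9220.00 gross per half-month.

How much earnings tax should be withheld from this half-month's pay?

$1539.44

Earnings Tax: taxable = $9220.00 − 1×$500.00 = $8720.00
  $702.80 + 25.2% × ($8720.00 − $5400.00) = $702.80 + 25.2% × $3320.00 = $1539.44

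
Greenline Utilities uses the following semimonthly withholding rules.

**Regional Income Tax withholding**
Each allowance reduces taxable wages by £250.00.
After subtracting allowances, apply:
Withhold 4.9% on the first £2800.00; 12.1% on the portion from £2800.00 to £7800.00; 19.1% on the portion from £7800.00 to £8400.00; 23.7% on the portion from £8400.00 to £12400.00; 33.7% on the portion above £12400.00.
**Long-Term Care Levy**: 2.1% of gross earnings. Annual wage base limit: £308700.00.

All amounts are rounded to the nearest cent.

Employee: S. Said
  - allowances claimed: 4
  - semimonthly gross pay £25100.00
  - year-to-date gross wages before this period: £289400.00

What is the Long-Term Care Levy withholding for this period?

£405.30

Long-Term Care Levy: cap £308700.00 − YTD £289400.00 = £19300.00 subject; 2.1% × £19300.00 = £405.30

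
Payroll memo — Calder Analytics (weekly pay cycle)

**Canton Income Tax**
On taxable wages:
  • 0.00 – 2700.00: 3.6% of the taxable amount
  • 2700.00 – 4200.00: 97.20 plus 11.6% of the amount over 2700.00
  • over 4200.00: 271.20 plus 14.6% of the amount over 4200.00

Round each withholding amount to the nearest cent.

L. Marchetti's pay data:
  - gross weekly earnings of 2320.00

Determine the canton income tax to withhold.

83.52

Canton Income Tax: taxable = 2320.00
  3.6% × 2320.00 = 83.52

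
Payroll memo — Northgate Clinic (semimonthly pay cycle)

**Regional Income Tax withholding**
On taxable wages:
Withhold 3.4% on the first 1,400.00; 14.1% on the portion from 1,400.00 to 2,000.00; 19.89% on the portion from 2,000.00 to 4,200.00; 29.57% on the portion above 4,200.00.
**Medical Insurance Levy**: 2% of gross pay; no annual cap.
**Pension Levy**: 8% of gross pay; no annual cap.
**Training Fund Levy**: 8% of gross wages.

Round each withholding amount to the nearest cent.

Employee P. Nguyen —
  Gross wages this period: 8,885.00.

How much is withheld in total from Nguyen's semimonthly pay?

Regional Income Tax: taxable = 8,885.00
  569.78 + 29.57% × (8,885.00 − 4,200.00) = 569.78 + 29.57% × 4,685.00 = 1,955.13
Medical Insurance Levy: 2% × 8,885.00 = 177.70
Pension Levy: 8% × 8,885.00 = 710.80
Training Fund Levy: 8% × 8,885.00 = 710.80
Total: 1,955.13 + 177.70 + 710.80 + 710.80 = 3,554.43

3,554.43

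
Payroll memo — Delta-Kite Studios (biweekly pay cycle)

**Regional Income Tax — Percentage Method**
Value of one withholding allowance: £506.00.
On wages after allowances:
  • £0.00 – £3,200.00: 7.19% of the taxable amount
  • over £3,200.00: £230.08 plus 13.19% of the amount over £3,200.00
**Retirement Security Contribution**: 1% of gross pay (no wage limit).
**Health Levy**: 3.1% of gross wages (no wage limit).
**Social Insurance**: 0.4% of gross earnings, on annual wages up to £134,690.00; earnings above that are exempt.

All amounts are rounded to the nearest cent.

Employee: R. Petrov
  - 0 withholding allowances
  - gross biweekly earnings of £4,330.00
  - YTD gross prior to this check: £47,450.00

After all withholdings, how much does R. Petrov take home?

Regional Income Tax: taxable = £4,330.00
  £230.08 + 13.19% × (£4,330.00 − £3,200.00) = £230.08 + 13.19% × £1,130.00 = £379.13
Retirement Security Contribution: 1% × £4,330.00 = £43.30
Health Levy: 3.1% × £4,330.00 = £134.23
Social Insurance: 0.4% × £4,330.00 = £17.32
Total withheld: £379.13 + £43.30 + £134.23 + £17.32 = £573.98
Net pay: £4,330.00 − £573.98 = £3,756.02

£3,756.02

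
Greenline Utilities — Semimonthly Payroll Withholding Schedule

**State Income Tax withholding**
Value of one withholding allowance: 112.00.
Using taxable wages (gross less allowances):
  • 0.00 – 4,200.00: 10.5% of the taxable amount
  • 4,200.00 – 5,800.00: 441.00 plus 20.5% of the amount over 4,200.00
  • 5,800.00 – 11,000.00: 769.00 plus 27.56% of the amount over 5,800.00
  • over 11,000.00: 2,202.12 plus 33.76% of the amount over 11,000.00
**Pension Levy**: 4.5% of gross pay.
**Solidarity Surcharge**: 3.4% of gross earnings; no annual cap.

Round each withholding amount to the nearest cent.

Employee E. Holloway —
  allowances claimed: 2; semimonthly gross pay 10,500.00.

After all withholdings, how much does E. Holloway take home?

State Income Tax: taxable = 10,500.00 − 2×112.00 = 10,276.00
  769.00 + 27.56% × (10,276.00 − 5,800.00) = 769.00 + 27.56% × 4,476.00 = 2,002.59
Pension Levy: 4.5% × 10,500.00 = 472.50
Solidarity Surcharge: 3.4% × 10,500.00 = 357.00
Total withheld: 2,002.59 + 472.50 + 357.00 = 2,832.09
Net pay: 10,500.00 − 2,832.09 = 7,667.91

7,667.91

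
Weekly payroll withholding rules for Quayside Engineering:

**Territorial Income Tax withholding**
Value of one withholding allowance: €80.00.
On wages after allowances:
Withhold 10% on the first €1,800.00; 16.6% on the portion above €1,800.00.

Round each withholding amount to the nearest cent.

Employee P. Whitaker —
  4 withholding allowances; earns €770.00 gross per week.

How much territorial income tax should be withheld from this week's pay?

€45.00

Territorial Income Tax: taxable = €770.00 − 4×€80.00 = €450.00
  10% × €450.00 = €45.00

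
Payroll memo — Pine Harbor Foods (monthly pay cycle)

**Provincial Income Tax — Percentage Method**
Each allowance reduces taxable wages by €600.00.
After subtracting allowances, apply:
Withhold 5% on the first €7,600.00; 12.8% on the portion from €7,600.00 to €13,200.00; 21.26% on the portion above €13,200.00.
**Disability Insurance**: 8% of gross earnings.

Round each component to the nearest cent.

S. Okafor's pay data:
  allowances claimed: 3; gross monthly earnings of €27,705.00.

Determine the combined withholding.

€6,014.28

Provincial Income Tax: taxable = €27,705.00 − 3×€600.00 = €25,905.00
  €1,096.80 + 21.26% × (€25,905.00 − €13,200.00) = €1,096.80 + 21.26% × €12,705.00 = €3,797.88
Disability Insurance: 8% × €27,705.00 = €2,216.40
Total: €3,797.88 + €2,216.40 = €6,014.28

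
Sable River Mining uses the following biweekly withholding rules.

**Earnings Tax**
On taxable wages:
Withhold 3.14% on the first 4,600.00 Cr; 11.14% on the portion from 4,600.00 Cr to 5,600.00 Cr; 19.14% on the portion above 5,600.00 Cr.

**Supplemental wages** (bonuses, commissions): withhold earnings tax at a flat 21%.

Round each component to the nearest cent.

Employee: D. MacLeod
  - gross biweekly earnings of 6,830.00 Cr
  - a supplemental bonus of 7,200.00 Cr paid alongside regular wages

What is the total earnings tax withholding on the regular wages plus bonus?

2,003.26 Cr

Earnings Tax: taxable = 6,830.00 Cr
  255.84 Cr + 19.14% × (6,830.00 Cr − 5,600.00 Cr) = 255.84 Cr + 19.14% × 1,230.00 Cr = 491.26 Cr
Supplemental (21% flat on bonus): 21% × 7,200.00 Cr = 1,512.00 Cr
Total earnings tax: 491.26 Cr + 1,512.00 Cr = 2,003.26 Cr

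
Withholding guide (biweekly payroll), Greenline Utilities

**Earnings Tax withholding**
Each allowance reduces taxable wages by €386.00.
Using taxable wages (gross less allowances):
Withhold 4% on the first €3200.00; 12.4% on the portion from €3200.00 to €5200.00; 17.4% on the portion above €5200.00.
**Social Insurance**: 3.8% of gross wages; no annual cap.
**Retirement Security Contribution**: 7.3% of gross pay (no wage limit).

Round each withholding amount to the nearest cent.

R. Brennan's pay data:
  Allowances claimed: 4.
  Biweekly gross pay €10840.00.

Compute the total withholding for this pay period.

€2291.94

Earnings Tax: taxable = €10840.00 − 4×€386.00 = €9296.00
  €376.00 + 17.4% × (€9296.00 − €5200.00) = €376.00 + 17.4% × €4096.00 = €1088.70
Social Insurance: 3.8% × €10840.00 = €411.92
Retirement Security Contribution: 7.3% × €10840.00 = €791.32
Total: €1088.70 + €411.92 + €791.32 = €2291.94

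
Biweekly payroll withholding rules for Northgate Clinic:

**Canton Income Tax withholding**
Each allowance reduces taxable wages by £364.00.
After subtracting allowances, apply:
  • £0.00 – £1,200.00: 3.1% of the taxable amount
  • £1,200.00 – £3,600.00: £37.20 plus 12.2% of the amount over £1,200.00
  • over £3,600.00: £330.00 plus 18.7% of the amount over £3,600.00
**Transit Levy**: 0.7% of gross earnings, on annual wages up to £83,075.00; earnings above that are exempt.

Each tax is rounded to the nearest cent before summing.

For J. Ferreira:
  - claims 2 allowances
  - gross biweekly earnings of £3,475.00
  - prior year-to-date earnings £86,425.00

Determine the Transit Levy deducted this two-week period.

Transit Levy: YTD £86,425.00 ≥ cap £83,075.00 → £0.00

£0.00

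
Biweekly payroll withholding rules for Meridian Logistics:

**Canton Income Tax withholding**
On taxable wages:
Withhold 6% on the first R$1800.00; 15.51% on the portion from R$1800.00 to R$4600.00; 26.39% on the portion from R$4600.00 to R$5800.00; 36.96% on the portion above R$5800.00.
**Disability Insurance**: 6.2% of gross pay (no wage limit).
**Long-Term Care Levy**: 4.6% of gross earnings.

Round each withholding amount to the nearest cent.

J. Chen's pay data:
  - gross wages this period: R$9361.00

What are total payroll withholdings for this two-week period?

Canton Income Tax: taxable = R$9361.00
  R$858.96 + 36.96% × (R$9361.00 − R$5800.00) = R$858.96 + 36.96% × R$3561.00 = R$2175.11
Disability Insurance: 6.2% × R$9361.00 = R$580.38
Long-Term Care Levy: 4.6% × R$9361.00 = R$430.61
Total: R$2175.11 + R$580.38 + R$430.61 = R$3186.10

R$3186.10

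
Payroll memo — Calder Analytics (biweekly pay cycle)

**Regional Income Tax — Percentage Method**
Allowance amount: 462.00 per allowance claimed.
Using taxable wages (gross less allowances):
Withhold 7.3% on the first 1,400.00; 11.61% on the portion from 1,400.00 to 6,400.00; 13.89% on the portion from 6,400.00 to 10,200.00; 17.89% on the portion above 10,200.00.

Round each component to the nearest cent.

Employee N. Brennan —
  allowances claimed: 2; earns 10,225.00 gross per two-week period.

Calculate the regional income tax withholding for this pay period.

Regional Income Tax: taxable = 10,225.00 − 2×462.00 = 9,301.00
  682.70 + 13.89% × (9,301.00 − 6,400.00) = 682.70 + 13.89% × 2,901.00 = 1,085.65

1,085.65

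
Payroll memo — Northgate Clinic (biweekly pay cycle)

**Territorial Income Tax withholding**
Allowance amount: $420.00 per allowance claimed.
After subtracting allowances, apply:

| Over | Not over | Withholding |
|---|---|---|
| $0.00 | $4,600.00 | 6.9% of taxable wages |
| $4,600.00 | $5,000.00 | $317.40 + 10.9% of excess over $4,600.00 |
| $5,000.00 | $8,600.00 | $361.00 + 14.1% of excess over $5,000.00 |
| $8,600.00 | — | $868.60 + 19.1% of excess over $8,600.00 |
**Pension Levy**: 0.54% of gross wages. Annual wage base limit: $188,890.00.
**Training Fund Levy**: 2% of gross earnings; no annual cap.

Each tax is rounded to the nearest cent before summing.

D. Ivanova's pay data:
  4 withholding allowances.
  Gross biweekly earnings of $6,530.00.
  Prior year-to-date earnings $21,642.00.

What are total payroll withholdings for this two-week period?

Territorial Income Tax: taxable = $6,530.00 − 4×$420.00 = $4,850.00
  $317.40 + 10.9% × ($4,850.00 − $4,600.00) = $317.40 + 10.9% × $250.00 = $344.65
Pension Levy: 0.54% × $6,530.00 = $35.26
Training Fund Levy: 2% × $6,530.00 = $130.60
Total: $344.65 + $35.26 + $130.60 = $510.51

$510.51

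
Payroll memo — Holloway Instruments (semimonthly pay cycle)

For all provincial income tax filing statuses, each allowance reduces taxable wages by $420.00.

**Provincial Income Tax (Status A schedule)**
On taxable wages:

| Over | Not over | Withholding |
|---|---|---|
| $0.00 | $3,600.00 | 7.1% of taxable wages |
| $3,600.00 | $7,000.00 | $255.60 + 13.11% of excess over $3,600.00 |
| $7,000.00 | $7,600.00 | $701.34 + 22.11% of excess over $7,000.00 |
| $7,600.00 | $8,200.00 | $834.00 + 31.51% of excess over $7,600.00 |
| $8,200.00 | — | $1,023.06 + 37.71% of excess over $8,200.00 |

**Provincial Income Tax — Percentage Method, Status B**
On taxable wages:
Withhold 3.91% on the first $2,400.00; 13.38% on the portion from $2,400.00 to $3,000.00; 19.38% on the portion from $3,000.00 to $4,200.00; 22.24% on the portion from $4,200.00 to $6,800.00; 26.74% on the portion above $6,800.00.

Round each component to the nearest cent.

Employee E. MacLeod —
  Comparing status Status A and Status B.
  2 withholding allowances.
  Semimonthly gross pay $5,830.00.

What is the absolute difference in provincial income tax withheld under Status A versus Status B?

$144.55

Provincial Income Tax (Status A): taxable = $5,830.00 − 2×$420.00 = $4,990.00
  $255.60 + 13.11% × ($4,990.00 − $3,600.00) = $255.60 + 13.11% × $1,390.00 = $437.83
Provincial Income Tax (Status B): taxable = $5,830.00 − 2×$420.00 = $4,990.00
  $406.68 + 22.24% × ($4,990.00 − $4,200.00) = $406.68 + 22.24% × $790.00 = $582.38
Difference: |$437.83 − $582.38| = $144.55 (higher under Status B)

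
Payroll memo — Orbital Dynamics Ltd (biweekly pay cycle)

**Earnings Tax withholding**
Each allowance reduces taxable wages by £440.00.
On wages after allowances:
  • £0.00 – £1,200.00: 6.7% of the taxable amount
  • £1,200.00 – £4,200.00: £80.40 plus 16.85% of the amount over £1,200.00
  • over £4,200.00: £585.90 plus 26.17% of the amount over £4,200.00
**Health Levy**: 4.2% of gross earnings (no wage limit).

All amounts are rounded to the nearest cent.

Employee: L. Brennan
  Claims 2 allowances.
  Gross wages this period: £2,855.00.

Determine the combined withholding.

Earnings Tax: taxable = £2,855.00 − 2×£440.00 = £1,975.00
  £80.40 + 16.85% × (£1,975.00 − £1,200.00) = £80.40 + 16.85% × £775.00 = £210.99
Health Levy: 4.2% × £2,855.00 = £119.91
Total: £210.99 + £119.91 = £330.90

£330.90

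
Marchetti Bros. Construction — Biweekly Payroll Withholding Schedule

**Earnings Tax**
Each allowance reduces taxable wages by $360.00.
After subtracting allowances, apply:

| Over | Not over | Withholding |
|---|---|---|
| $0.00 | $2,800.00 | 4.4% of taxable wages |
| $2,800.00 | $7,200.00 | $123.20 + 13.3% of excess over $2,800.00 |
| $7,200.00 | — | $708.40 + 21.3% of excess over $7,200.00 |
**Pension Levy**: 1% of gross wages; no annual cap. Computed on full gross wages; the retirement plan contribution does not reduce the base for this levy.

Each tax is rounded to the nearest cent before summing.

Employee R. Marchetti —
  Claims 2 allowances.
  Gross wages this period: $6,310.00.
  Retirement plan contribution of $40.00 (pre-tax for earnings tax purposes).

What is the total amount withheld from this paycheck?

Earnings Tax: taxable = $6,310.00 − $40.00 − 2×$360.00 = $5,550.00
  $123.20 + 13.3% × ($5,550.00 − $2,800.00) = $123.20 + 13.3% × $2,750.00 = $488.95
Pension Levy: 1% × $6,310.00 = $63.10
Total: $488.95 + $63.10 = $552.05

$552.05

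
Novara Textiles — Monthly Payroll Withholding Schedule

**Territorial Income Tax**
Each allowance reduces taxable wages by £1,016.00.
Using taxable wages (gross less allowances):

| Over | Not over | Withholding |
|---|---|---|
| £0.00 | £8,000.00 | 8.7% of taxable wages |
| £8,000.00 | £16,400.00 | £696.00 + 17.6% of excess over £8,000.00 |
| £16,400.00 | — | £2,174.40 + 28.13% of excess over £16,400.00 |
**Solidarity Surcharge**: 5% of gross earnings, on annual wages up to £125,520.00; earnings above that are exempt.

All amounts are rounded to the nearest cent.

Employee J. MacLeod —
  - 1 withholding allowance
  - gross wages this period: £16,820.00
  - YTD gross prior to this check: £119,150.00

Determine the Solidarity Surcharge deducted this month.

Solidarity Surcharge: cap £125,520.00 − YTD £119,150.00 = £6,370.00 subject; 5% × £6,370.00 = £318.50

£318.50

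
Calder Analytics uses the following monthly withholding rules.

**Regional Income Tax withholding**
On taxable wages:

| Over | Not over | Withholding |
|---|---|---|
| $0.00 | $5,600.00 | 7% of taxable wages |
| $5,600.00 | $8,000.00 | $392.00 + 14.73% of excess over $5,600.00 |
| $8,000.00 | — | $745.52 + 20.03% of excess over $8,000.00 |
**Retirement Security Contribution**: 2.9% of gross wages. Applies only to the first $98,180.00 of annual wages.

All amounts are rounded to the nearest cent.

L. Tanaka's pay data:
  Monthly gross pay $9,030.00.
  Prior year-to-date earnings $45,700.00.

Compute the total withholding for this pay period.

$1,213.70

Regional Income Tax: taxable = $9,030.00
  $745.52 + 20.03% × ($9,030.00 − $8,000.00) = $745.52 + 20.03% × $1,030.00 = $951.83
Retirement Security Contribution: 2.9% × $9,030.00 = $261.87
Total: $951.83 + $261.87 = $1,213.70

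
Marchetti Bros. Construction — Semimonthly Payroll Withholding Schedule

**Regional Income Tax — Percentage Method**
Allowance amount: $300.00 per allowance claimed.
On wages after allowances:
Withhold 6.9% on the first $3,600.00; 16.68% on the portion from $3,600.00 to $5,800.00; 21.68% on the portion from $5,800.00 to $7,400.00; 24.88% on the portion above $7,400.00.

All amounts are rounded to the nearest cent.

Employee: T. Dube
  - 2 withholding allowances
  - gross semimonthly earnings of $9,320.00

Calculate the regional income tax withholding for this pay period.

$1,290.66

Regional Income Tax: taxable = $9,320.00 − 2×$300.00 = $8,720.00
  $962.24 + 24.88% × ($8,720.00 − $7,400.00) = $962.24 + 24.88% × $1,320.00 = $1,290.66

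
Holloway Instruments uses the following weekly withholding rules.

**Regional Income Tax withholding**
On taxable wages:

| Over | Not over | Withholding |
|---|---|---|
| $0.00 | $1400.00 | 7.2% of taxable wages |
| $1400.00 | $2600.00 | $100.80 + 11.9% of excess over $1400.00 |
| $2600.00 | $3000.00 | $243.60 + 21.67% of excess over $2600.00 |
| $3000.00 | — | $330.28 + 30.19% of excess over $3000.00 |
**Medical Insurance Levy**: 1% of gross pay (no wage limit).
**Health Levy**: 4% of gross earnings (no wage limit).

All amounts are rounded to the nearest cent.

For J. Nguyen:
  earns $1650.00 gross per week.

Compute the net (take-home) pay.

Regional Income Tax: taxable = $1650.00
  $100.80 + 11.9% × ($1650.00 − $1400.00) = $100.80 + 11.9% × $250.00 = $130.55
Medical Insurance Levy: 1% × $1650.00 = $16.50
Health Levy: 4% × $1650.00 = $66.00
Total withheld: $130.55 + $16.50 + $66.00 = $213.05
Net pay: $1650.00 − $213.05 = $1436.95

$1436.95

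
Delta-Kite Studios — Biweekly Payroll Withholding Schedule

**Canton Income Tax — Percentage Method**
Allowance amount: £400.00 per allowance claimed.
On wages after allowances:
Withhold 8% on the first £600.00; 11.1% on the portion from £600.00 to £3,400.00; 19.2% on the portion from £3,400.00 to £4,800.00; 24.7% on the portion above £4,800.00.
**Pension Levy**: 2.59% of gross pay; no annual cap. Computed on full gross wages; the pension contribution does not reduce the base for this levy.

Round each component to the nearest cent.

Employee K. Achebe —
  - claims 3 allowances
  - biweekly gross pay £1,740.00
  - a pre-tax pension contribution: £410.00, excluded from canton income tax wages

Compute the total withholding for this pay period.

£55.47

Canton Income Tax: taxable = £1,740.00 − £410.00 − 3×£400.00 = £130.00
  8% × £130.00 = £10.40
Pension Levy: 2.59% × £1,740.00 = £45.07
Total: £10.40 + £45.07 = £55.47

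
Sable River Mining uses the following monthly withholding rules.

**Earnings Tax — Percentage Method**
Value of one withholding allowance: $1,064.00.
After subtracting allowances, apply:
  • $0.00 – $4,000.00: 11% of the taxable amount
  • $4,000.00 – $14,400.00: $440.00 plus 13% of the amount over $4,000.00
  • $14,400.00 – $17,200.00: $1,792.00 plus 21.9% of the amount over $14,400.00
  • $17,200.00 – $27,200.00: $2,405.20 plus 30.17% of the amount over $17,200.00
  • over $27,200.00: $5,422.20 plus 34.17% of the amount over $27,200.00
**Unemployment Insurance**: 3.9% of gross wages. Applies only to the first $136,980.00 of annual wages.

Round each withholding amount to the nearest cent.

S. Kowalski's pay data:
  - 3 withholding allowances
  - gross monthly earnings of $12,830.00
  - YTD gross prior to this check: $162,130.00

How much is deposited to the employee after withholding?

$11,657.06

Earnings Tax: taxable = $12,830.00 − 3×$1,064.00 = $9,638.00
  $440.00 + 13% × ($9,638.00 − $4,000.00) = $440.00 + 13% × $5,638.00 = $1,172.94
Unemployment Insurance: YTD $162,130.00 ≥ cap $136,980.00 → $0.00
Total withheld: $1,172.94 + $0.00 = $1,172.94
Net pay: $12,830.00 − $1,172.94 = $11,657.06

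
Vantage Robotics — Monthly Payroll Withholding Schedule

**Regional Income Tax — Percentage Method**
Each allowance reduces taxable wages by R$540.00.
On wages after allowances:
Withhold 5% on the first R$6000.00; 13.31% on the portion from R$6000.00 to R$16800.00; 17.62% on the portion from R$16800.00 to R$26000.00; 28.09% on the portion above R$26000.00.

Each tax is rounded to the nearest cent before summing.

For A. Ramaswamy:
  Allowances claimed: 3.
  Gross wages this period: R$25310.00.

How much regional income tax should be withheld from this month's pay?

R$2951.50

Regional Income Tax: taxable = R$25310.00 − 3×R$540.00 = R$23690.00
  R$1737.48 + 17.62% × (R$23690.00 − R$16800.00) = R$1737.48 + 17.62% × R$6890.00 = R$2951.50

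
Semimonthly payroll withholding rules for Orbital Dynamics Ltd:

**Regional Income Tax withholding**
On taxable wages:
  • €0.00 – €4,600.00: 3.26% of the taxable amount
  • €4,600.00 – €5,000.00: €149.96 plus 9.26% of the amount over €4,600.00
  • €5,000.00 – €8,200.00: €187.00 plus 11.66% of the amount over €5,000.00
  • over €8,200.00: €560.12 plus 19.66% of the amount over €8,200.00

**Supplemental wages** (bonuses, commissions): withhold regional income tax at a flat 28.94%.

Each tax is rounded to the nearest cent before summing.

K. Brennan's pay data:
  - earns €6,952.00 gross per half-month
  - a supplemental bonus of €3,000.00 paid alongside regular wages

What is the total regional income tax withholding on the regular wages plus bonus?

Regional Income Tax: taxable = €6,952.00
  €187.00 + 11.66% × (€6,952.00 − €5,000.00) = €187.00 + 11.66% × €1,952.00 = €414.60
Supplemental (28.94% flat on bonus): 28.94% × €3,000.00 = €868.20
Total regional income tax: €414.60 + €868.20 = €1,282.80

€1,282.80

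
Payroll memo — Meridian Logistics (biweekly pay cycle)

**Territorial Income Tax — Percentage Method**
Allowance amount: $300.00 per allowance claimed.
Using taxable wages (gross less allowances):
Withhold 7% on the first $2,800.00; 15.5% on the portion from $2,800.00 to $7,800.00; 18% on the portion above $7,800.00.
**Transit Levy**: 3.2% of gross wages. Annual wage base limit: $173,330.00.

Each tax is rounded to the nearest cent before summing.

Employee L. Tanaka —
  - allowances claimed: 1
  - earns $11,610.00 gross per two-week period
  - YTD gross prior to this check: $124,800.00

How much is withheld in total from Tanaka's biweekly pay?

$1,974.32

Territorial Income Tax: taxable = $11,610.00 − 1×$300.00 = $11,310.00
  $971.00 + 18% × ($11,310.00 − $7,800.00) = $971.00 + 18% × $3,510.00 = $1,602.80
Transit Levy: 3.2% × $11,610.00 = $371.52
Total: $1,602.80 + $371.52 = $1,974.32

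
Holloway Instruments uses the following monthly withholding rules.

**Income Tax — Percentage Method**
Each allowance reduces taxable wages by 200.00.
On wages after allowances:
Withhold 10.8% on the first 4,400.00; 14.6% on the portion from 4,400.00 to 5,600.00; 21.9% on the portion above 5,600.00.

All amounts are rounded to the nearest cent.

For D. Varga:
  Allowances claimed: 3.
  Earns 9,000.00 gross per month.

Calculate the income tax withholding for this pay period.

1,263.60

Income Tax: taxable = 9,000.00 − 3×200.00 = 8,400.00
  650.40 + 21.9% × (8,400.00 − 5,600.00) = 650.40 + 21.9% × 2,800.00 = 1,263.60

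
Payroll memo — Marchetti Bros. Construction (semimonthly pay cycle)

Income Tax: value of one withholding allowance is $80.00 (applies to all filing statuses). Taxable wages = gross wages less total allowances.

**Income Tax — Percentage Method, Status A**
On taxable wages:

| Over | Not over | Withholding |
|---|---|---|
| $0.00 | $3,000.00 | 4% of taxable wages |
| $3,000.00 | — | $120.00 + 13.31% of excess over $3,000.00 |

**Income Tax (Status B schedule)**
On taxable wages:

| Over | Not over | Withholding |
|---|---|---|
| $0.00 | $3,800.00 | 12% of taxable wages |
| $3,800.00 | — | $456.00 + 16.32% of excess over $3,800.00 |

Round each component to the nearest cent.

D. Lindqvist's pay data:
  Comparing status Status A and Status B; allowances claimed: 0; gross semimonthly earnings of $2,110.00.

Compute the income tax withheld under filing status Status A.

$84.40

Income Tax (Status A): taxable = $2,110.00
  4% × $2,110.00 = $84.40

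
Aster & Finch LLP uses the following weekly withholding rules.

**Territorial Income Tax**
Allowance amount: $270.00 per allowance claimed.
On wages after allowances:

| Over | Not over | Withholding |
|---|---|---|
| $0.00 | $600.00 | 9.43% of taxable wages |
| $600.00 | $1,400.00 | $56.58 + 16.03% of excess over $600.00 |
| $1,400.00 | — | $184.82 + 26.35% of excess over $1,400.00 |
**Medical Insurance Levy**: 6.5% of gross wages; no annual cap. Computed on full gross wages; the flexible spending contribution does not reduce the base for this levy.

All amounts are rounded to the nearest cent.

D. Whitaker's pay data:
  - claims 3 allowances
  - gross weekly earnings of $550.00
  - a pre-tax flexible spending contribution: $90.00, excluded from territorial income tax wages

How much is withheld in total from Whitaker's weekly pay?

$35.75

Territorial Income Tax: taxable = $550.00 − $90.00 − 3×$270.00 = $-350.00
  Taxable ≤ 0 → $0.00
Medical Insurance Levy: 6.5% × $550.00 = $35.75
Total: $0.00 + $35.75 = $35.75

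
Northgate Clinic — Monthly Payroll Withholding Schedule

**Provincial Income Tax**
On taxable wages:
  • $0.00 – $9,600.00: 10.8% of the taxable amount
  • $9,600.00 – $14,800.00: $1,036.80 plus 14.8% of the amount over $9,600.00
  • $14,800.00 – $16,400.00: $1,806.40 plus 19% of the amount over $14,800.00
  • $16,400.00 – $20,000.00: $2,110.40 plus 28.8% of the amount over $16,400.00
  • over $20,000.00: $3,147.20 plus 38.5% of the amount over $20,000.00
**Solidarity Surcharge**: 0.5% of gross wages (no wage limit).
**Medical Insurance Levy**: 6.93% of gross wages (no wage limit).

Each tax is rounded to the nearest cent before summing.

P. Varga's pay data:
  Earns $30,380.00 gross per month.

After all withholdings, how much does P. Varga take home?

Provincial Income Tax: taxable = $30,380.00
  $3,147.20 + 38.5% × ($30,380.00 − $20,000.00) = $3,147.20 + 38.5% × $10,380.00 = $7,143.50
Solidarity Surcharge: 0.5% × $30,380.00 = $151.90
Medical Insurance Levy: 6.93% × $30,380.00 = $2,105.33
Total withheld: $7,143.50 + $151.90 + $2,105.33 = $9,400.73
Net pay: $30,380.00 − $9,400.73 = $20,979.27

$20,979.27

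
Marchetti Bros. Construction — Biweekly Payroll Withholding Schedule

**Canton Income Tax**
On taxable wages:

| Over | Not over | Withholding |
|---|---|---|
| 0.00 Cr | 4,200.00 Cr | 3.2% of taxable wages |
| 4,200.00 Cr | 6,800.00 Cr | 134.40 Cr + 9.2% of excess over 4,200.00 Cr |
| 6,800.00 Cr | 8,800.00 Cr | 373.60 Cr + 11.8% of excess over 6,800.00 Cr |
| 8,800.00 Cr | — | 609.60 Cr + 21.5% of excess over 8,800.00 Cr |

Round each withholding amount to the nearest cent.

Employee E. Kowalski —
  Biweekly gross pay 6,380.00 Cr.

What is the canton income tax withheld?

334.96 Cr

Canton Income Tax: taxable = 6,380.00 Cr
  134.40 Cr + 9.2% × (6,380.00 Cr − 4,200.00 Cr) = 134.40 Cr + 9.2% × 2,180.00 Cr = 334.96 Cr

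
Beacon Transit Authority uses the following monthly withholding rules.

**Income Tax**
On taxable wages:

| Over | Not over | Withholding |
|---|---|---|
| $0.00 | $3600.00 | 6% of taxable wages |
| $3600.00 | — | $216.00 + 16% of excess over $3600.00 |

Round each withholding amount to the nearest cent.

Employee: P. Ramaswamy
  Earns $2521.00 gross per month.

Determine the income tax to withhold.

Income Tax: taxable = $2521.00
  6% × $2521.00 = $151.26

$151.26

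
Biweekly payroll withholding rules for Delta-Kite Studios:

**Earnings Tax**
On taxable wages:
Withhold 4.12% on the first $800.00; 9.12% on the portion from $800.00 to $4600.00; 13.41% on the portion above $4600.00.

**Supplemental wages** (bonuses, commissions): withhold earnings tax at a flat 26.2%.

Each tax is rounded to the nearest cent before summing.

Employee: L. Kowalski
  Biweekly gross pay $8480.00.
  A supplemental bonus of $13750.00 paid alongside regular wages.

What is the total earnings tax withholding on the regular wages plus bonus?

Earnings Tax: taxable = $8480.00
  $379.52 + 13.41% × ($8480.00 − $4600.00) = $379.52 + 13.41% × $3880.00 = $899.83
Supplemental (26.2% flat on bonus): 26.2% × $13750.00 = $3602.50
Total earnings tax: $899.83 + $3602.50 = $4502.33

$4502.33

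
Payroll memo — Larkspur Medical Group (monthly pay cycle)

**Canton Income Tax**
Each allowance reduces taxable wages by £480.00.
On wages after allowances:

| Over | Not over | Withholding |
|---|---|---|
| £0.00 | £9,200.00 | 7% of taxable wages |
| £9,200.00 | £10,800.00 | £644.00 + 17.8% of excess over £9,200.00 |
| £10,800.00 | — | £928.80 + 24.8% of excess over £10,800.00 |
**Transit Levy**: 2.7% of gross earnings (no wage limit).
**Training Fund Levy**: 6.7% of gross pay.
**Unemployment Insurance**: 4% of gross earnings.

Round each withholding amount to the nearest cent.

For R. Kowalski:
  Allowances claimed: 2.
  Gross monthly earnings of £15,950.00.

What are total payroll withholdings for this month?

Canton Income Tax: taxable = £15,950.00 − 2×£480.00 = £14,990.00
  £928.80 + 24.8% × (£14,990.00 − £10,800.00) = £928.80 + 24.8% × £4,190.00 = £1,967.92
Transit Levy: 2.7% × £15,950.00 = £430.65
Training Fund Levy: 6.7% × £15,950.00 = £1,068.65
Unemployment Insurance: 4% × £15,950.00 = £638.00
Total: £1,967.92 + £430.65 + £1,068.65 + £638.00 = £4,105.22

£4,105.22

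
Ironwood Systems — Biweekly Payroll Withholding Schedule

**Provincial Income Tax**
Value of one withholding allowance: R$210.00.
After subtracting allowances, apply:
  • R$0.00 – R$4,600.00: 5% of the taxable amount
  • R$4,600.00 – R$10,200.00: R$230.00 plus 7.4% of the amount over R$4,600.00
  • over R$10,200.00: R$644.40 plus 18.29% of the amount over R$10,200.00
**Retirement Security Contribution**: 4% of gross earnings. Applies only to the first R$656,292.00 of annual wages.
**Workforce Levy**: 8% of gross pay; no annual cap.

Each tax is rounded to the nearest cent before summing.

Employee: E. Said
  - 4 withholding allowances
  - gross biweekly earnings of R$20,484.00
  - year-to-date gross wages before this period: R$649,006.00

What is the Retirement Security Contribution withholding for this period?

Retirement Security Contribution: cap R$656,292.00 − YTD R$649,006.00 = R$7,286.00 subject; 4% × R$7,286.00 = R$291.44

R$291.44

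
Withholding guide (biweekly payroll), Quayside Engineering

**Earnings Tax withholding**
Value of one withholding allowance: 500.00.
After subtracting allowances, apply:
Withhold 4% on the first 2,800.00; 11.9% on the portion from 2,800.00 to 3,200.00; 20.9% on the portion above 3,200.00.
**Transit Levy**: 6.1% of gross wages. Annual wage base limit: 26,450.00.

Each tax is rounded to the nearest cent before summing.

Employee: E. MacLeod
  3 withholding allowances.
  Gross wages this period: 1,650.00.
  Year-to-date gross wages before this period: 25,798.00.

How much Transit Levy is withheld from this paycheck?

Transit Levy: cap 26,450.00 − YTD 25,798.00 = 652.00 subject; 6.1% × 652.00 = 39.77

39.77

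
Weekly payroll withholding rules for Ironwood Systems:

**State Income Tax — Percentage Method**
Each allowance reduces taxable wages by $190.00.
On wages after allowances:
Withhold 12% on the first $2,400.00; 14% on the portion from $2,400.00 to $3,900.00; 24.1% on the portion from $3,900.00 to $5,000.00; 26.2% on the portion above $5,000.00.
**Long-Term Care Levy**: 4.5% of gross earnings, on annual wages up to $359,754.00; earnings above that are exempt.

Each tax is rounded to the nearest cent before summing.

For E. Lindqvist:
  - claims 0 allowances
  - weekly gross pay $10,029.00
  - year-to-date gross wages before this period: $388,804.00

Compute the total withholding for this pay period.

$2,080.70

State Income Tax: taxable = $10,029.00
  $763.10 + 26.2% × ($10,029.00 − $5,000.00) = $763.10 + 26.2% × $5,029.00 = $2,080.70
Long-Term Care Levy: YTD $388,804.00 ≥ cap $359,754.00 → $0.00
Total: $2,080.70 + $0.00 = $2,080.70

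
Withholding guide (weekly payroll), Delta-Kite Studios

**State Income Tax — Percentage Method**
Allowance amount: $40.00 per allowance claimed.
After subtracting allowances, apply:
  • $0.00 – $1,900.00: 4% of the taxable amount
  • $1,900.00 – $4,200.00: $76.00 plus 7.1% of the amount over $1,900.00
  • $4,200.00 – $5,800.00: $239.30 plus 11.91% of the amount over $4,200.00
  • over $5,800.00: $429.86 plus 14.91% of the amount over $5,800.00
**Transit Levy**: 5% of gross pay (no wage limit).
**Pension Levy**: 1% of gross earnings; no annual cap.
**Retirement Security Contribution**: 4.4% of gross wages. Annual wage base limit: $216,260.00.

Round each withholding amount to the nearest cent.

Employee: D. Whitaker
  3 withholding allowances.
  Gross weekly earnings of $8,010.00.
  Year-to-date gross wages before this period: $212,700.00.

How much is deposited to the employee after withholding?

State Income Tax: taxable = $8,010.00 − 3×$40.00 = $7,890.00
  $429.86 + 14.91% × ($7,890.00 − $5,800.00) = $429.86 + 14.91% × $2,090.00 = $741.48
Transit Levy: 5% × $8,010.00 = $400.50
Pension Levy: 1% × $8,010.00 = $80.10
Retirement Security Contribution: cap $216,260.00 − YTD $212,700.00 = $3,560.00 subject; 4.4% × $3,560.00 = $156.64
Total withheld: $741.48 + $400.50 + $80.10 + $156.64 = $1,378.72
Net pay: $8,010.00 − $1,378.72 = $6,631.28

$6,631.28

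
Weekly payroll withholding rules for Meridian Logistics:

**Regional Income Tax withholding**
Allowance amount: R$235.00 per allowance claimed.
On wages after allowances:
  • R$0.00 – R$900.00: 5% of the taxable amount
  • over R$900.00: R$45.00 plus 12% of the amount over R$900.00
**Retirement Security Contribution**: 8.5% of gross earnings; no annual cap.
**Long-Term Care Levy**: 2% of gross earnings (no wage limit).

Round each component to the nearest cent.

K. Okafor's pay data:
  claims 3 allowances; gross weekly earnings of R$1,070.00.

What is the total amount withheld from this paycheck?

Regional Income Tax: taxable = R$1,070.00 − 3×R$235.00 = R$365.00
  5% × R$365.00 = R$18.25
Retirement Security Contribution: 8.5% × R$1,070.00 = R$90.95
Long-Term Care Levy: 2% × R$1,070.00 = R$21.40
Total: R$18.25 + R$90.95 + R$21.40 = R$130.60

R$130.60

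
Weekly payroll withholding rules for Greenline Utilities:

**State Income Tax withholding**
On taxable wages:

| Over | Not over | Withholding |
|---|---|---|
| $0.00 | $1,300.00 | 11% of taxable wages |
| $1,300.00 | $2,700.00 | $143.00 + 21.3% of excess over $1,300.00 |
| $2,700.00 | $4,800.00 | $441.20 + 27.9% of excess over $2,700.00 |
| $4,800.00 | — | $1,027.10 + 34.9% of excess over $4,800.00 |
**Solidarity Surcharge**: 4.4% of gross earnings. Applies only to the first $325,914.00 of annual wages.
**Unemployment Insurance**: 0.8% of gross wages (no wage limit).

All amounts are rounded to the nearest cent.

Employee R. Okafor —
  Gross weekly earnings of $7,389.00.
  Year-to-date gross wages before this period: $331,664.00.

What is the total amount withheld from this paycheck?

State Income Tax: taxable = $7,389.00
  $1,027.10 + 34.9% × ($7,389.00 − $4,800.00) = $1,027.10 + 34.9% × $2,589.00 = $1,930.66
Solidarity Surcharge: YTD $331,664.00 ≥ cap $325,914.00 → $0.00
Unemployment Insurance: 0.8% × $7,389.00 = $59.11
Total: $1,930.66 + $0.00 + $59.11 = $1,989.77

$1,989.77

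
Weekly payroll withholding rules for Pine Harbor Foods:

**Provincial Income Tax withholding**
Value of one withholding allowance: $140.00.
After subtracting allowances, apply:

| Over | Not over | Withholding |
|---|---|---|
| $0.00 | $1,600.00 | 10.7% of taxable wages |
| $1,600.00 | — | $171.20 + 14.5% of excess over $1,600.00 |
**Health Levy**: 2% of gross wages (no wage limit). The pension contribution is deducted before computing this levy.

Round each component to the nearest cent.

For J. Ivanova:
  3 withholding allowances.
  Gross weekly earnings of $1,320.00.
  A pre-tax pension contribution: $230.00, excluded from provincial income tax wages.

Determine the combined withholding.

$93.49

Provincial Income Tax: taxable = $1,320.00 − $230.00 − 3×$140.00 = $670.00
  10.7% × $670.00 = $71.69
Health Levy: 2% × $1,090.00 = $21.80
Total: $71.69 + $21.80 = $93.49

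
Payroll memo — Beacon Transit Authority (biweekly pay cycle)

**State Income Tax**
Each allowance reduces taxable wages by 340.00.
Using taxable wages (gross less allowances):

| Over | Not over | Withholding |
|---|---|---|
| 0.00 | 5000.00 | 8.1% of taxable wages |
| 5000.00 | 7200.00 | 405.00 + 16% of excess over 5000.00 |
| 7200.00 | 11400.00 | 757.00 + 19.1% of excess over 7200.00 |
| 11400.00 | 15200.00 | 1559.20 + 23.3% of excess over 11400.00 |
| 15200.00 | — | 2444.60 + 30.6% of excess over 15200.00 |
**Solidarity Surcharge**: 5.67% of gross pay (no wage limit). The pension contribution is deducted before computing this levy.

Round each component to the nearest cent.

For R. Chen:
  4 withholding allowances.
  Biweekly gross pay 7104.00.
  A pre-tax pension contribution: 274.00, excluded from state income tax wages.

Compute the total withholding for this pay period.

State Income Tax: taxable = 7104.00 − 274.00 − 4×340.00 = 5470.00
  405.00 + 16% × (5470.00 − 5000.00) = 405.00 + 16% × 470.00 = 480.20
Solidarity Surcharge: 5.67% × 6830.00 = 387.26
Total: 480.20 + 387.26 = 867.46

867.46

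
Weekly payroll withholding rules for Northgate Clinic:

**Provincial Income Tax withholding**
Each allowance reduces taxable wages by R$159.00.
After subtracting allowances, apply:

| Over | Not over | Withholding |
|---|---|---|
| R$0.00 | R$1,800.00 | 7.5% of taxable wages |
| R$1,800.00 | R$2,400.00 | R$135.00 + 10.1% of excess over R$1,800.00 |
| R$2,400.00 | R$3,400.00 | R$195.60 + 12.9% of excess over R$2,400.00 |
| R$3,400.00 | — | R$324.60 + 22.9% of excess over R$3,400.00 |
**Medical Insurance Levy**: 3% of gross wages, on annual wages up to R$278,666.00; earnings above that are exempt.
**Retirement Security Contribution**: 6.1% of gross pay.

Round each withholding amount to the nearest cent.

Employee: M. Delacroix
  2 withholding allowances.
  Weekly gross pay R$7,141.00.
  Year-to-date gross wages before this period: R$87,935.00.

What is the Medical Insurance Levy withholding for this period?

Medical Insurance Levy: 3% × R$7,141.00 = R$214.23

R$214.23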